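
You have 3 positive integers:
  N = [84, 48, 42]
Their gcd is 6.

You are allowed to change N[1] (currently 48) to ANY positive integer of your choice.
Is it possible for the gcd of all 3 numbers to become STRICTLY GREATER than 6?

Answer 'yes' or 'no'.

Current gcd = 6
gcd of all OTHER numbers (without N[1]=48): gcd([84, 42]) = 42
The new gcd after any change is gcd(42, new_value).
This can be at most 42.
Since 42 > old gcd 6, the gcd CAN increase (e.g., set N[1] = 42).

Answer: yes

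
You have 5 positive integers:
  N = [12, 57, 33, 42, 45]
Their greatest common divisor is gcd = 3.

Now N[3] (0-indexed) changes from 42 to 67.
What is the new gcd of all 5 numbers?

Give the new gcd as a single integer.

Numbers: [12, 57, 33, 42, 45], gcd = 3
Change: index 3, 42 -> 67
gcd of the OTHER numbers (without index 3): gcd([12, 57, 33, 45]) = 3
New gcd = gcd(g_others, new_val) = gcd(3, 67) = 1

Answer: 1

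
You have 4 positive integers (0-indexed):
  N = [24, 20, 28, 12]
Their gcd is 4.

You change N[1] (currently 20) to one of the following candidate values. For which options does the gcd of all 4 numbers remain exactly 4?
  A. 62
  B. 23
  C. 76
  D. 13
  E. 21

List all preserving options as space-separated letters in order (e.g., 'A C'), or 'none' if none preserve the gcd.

Answer: C

Derivation:
Old gcd = 4; gcd of others (without N[1]) = 4
New gcd for candidate v: gcd(4, v). Preserves old gcd iff gcd(4, v) = 4.
  Option A: v=62, gcd(4,62)=2 -> changes
  Option B: v=23, gcd(4,23)=1 -> changes
  Option C: v=76, gcd(4,76)=4 -> preserves
  Option D: v=13, gcd(4,13)=1 -> changes
  Option E: v=21, gcd(4,21)=1 -> changes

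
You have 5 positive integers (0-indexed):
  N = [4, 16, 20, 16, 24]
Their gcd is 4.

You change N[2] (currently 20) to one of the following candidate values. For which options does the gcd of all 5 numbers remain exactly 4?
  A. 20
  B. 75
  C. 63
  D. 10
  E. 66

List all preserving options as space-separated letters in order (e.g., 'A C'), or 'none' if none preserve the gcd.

Old gcd = 4; gcd of others (without N[2]) = 4
New gcd for candidate v: gcd(4, v). Preserves old gcd iff gcd(4, v) = 4.
  Option A: v=20, gcd(4,20)=4 -> preserves
  Option B: v=75, gcd(4,75)=1 -> changes
  Option C: v=63, gcd(4,63)=1 -> changes
  Option D: v=10, gcd(4,10)=2 -> changes
  Option E: v=66, gcd(4,66)=2 -> changes

Answer: A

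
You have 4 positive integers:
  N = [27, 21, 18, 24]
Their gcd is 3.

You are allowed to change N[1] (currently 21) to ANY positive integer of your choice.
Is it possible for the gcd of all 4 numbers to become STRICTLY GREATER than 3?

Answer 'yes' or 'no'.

Current gcd = 3
gcd of all OTHER numbers (without N[1]=21): gcd([27, 18, 24]) = 3
The new gcd after any change is gcd(3, new_value).
This can be at most 3.
Since 3 = old gcd 3, the gcd can only stay the same or decrease.

Answer: no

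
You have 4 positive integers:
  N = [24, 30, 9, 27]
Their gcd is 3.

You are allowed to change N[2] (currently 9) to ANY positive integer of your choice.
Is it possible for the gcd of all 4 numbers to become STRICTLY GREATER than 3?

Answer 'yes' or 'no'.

Answer: no

Derivation:
Current gcd = 3
gcd of all OTHER numbers (without N[2]=9): gcd([24, 30, 27]) = 3
The new gcd after any change is gcd(3, new_value).
This can be at most 3.
Since 3 = old gcd 3, the gcd can only stay the same or decrease.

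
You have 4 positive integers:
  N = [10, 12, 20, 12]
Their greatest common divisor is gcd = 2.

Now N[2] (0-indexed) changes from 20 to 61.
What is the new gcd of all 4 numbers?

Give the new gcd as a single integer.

Answer: 1

Derivation:
Numbers: [10, 12, 20, 12], gcd = 2
Change: index 2, 20 -> 61
gcd of the OTHER numbers (without index 2): gcd([10, 12, 12]) = 2
New gcd = gcd(g_others, new_val) = gcd(2, 61) = 1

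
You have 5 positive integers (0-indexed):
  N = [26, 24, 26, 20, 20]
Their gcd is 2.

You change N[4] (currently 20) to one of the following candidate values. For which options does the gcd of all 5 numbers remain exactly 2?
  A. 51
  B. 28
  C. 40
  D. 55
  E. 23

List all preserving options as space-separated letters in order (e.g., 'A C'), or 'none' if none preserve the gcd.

Old gcd = 2; gcd of others (without N[4]) = 2
New gcd for candidate v: gcd(2, v). Preserves old gcd iff gcd(2, v) = 2.
  Option A: v=51, gcd(2,51)=1 -> changes
  Option B: v=28, gcd(2,28)=2 -> preserves
  Option C: v=40, gcd(2,40)=2 -> preserves
  Option D: v=55, gcd(2,55)=1 -> changes
  Option E: v=23, gcd(2,23)=1 -> changes

Answer: B C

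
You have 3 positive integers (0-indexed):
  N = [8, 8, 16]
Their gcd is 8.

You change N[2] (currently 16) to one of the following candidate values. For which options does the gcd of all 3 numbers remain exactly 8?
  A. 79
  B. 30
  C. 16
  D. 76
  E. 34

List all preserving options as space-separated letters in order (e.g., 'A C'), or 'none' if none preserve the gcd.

Old gcd = 8; gcd of others (without N[2]) = 8
New gcd for candidate v: gcd(8, v). Preserves old gcd iff gcd(8, v) = 8.
  Option A: v=79, gcd(8,79)=1 -> changes
  Option B: v=30, gcd(8,30)=2 -> changes
  Option C: v=16, gcd(8,16)=8 -> preserves
  Option D: v=76, gcd(8,76)=4 -> changes
  Option E: v=34, gcd(8,34)=2 -> changes

Answer: C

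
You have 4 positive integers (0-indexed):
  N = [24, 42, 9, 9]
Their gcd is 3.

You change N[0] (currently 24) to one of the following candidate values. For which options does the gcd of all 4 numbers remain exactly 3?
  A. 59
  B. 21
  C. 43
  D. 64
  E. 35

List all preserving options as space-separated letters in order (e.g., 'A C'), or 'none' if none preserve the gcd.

Answer: B

Derivation:
Old gcd = 3; gcd of others (without N[0]) = 3
New gcd for candidate v: gcd(3, v). Preserves old gcd iff gcd(3, v) = 3.
  Option A: v=59, gcd(3,59)=1 -> changes
  Option B: v=21, gcd(3,21)=3 -> preserves
  Option C: v=43, gcd(3,43)=1 -> changes
  Option D: v=64, gcd(3,64)=1 -> changes
  Option E: v=35, gcd(3,35)=1 -> changes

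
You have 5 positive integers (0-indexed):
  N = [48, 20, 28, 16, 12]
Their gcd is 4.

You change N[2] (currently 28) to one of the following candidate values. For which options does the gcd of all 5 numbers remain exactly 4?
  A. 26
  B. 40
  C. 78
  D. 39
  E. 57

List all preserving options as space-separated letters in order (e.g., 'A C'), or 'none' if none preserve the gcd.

Old gcd = 4; gcd of others (without N[2]) = 4
New gcd for candidate v: gcd(4, v). Preserves old gcd iff gcd(4, v) = 4.
  Option A: v=26, gcd(4,26)=2 -> changes
  Option B: v=40, gcd(4,40)=4 -> preserves
  Option C: v=78, gcd(4,78)=2 -> changes
  Option D: v=39, gcd(4,39)=1 -> changes
  Option E: v=57, gcd(4,57)=1 -> changes

Answer: B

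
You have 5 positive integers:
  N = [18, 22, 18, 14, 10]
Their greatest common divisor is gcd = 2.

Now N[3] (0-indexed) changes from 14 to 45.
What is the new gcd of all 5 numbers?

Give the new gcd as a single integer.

Numbers: [18, 22, 18, 14, 10], gcd = 2
Change: index 3, 14 -> 45
gcd of the OTHER numbers (without index 3): gcd([18, 22, 18, 10]) = 2
New gcd = gcd(g_others, new_val) = gcd(2, 45) = 1

Answer: 1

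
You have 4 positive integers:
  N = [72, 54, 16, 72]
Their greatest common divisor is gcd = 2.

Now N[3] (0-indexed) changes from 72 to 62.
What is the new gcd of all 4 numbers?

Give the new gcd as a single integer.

Numbers: [72, 54, 16, 72], gcd = 2
Change: index 3, 72 -> 62
gcd of the OTHER numbers (without index 3): gcd([72, 54, 16]) = 2
New gcd = gcd(g_others, new_val) = gcd(2, 62) = 2

Answer: 2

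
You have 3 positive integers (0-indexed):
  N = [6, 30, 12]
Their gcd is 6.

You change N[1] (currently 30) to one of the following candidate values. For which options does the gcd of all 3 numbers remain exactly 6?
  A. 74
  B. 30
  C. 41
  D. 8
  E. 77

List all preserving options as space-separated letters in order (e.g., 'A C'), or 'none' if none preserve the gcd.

Old gcd = 6; gcd of others (without N[1]) = 6
New gcd for candidate v: gcd(6, v). Preserves old gcd iff gcd(6, v) = 6.
  Option A: v=74, gcd(6,74)=2 -> changes
  Option B: v=30, gcd(6,30)=6 -> preserves
  Option C: v=41, gcd(6,41)=1 -> changes
  Option D: v=8, gcd(6,8)=2 -> changes
  Option E: v=77, gcd(6,77)=1 -> changes

Answer: B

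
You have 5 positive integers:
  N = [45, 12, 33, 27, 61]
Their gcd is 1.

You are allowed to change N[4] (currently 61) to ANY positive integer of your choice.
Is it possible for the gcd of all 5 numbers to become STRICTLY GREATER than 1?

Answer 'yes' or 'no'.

Current gcd = 1
gcd of all OTHER numbers (without N[4]=61): gcd([45, 12, 33, 27]) = 3
The new gcd after any change is gcd(3, new_value).
This can be at most 3.
Since 3 > old gcd 1, the gcd CAN increase (e.g., set N[4] = 3).

Answer: yes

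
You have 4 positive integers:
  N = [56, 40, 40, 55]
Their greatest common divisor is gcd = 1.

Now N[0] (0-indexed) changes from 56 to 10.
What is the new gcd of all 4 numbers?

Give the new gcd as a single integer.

Answer: 5

Derivation:
Numbers: [56, 40, 40, 55], gcd = 1
Change: index 0, 56 -> 10
gcd of the OTHER numbers (without index 0): gcd([40, 40, 55]) = 5
New gcd = gcd(g_others, new_val) = gcd(5, 10) = 5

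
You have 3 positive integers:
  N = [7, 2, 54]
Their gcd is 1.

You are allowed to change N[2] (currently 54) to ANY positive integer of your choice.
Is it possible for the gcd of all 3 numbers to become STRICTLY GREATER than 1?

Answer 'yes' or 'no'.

Answer: no

Derivation:
Current gcd = 1
gcd of all OTHER numbers (without N[2]=54): gcd([7, 2]) = 1
The new gcd after any change is gcd(1, new_value).
This can be at most 1.
Since 1 = old gcd 1, the gcd can only stay the same or decrease.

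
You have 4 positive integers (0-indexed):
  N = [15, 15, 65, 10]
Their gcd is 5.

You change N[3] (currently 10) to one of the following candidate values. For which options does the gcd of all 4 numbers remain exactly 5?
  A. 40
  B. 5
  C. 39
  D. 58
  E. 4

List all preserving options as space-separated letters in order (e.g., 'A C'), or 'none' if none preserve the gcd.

Answer: A B

Derivation:
Old gcd = 5; gcd of others (without N[3]) = 5
New gcd for candidate v: gcd(5, v). Preserves old gcd iff gcd(5, v) = 5.
  Option A: v=40, gcd(5,40)=5 -> preserves
  Option B: v=5, gcd(5,5)=5 -> preserves
  Option C: v=39, gcd(5,39)=1 -> changes
  Option D: v=58, gcd(5,58)=1 -> changes
  Option E: v=4, gcd(5,4)=1 -> changes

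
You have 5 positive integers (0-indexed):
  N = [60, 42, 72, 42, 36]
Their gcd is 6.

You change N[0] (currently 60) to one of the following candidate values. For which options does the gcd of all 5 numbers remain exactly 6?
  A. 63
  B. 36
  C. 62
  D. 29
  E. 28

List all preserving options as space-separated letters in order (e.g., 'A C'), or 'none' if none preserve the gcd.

Old gcd = 6; gcd of others (without N[0]) = 6
New gcd for candidate v: gcd(6, v). Preserves old gcd iff gcd(6, v) = 6.
  Option A: v=63, gcd(6,63)=3 -> changes
  Option B: v=36, gcd(6,36)=6 -> preserves
  Option C: v=62, gcd(6,62)=2 -> changes
  Option D: v=29, gcd(6,29)=1 -> changes
  Option E: v=28, gcd(6,28)=2 -> changes

Answer: B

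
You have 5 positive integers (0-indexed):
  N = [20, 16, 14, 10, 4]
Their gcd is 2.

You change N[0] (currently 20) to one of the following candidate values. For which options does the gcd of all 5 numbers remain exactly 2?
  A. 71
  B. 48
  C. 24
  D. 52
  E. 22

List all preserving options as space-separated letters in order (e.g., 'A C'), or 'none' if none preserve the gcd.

Answer: B C D E

Derivation:
Old gcd = 2; gcd of others (without N[0]) = 2
New gcd for candidate v: gcd(2, v). Preserves old gcd iff gcd(2, v) = 2.
  Option A: v=71, gcd(2,71)=1 -> changes
  Option B: v=48, gcd(2,48)=2 -> preserves
  Option C: v=24, gcd(2,24)=2 -> preserves
  Option D: v=52, gcd(2,52)=2 -> preserves
  Option E: v=22, gcd(2,22)=2 -> preserves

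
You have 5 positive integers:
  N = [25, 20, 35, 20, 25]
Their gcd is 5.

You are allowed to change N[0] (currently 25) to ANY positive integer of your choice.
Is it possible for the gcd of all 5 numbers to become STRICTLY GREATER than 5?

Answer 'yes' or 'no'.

Current gcd = 5
gcd of all OTHER numbers (without N[0]=25): gcd([20, 35, 20, 25]) = 5
The new gcd after any change is gcd(5, new_value).
This can be at most 5.
Since 5 = old gcd 5, the gcd can only stay the same or decrease.

Answer: no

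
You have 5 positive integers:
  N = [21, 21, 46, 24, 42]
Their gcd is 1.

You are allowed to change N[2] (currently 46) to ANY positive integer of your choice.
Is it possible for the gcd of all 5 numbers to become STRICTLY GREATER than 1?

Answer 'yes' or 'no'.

Answer: yes

Derivation:
Current gcd = 1
gcd of all OTHER numbers (without N[2]=46): gcd([21, 21, 24, 42]) = 3
The new gcd after any change is gcd(3, new_value).
This can be at most 3.
Since 3 > old gcd 1, the gcd CAN increase (e.g., set N[2] = 3).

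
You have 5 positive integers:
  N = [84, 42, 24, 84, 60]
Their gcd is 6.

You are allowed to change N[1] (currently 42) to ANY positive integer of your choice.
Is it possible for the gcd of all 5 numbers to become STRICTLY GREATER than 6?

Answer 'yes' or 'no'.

Current gcd = 6
gcd of all OTHER numbers (without N[1]=42): gcd([84, 24, 84, 60]) = 12
The new gcd after any change is gcd(12, new_value).
This can be at most 12.
Since 12 > old gcd 6, the gcd CAN increase (e.g., set N[1] = 12).

Answer: yes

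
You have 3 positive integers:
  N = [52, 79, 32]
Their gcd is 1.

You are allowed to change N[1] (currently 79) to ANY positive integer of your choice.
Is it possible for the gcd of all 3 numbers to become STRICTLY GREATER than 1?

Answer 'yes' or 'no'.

Current gcd = 1
gcd of all OTHER numbers (without N[1]=79): gcd([52, 32]) = 4
The new gcd after any change is gcd(4, new_value).
This can be at most 4.
Since 4 > old gcd 1, the gcd CAN increase (e.g., set N[1] = 4).

Answer: yes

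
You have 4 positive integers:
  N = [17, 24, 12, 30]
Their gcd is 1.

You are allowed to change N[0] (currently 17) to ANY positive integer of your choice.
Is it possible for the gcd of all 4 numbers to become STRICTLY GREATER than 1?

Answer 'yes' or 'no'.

Current gcd = 1
gcd of all OTHER numbers (without N[0]=17): gcd([24, 12, 30]) = 6
The new gcd after any change is gcd(6, new_value).
This can be at most 6.
Since 6 > old gcd 1, the gcd CAN increase (e.g., set N[0] = 6).

Answer: yes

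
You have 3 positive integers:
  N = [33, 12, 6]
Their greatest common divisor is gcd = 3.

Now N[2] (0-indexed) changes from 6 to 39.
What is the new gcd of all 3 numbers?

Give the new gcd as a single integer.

Answer: 3

Derivation:
Numbers: [33, 12, 6], gcd = 3
Change: index 2, 6 -> 39
gcd of the OTHER numbers (without index 2): gcd([33, 12]) = 3
New gcd = gcd(g_others, new_val) = gcd(3, 39) = 3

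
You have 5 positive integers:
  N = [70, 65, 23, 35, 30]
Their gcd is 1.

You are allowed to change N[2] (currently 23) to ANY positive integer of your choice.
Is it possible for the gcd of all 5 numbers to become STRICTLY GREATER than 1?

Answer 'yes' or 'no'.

Answer: yes

Derivation:
Current gcd = 1
gcd of all OTHER numbers (without N[2]=23): gcd([70, 65, 35, 30]) = 5
The new gcd after any change is gcd(5, new_value).
This can be at most 5.
Since 5 > old gcd 1, the gcd CAN increase (e.g., set N[2] = 5).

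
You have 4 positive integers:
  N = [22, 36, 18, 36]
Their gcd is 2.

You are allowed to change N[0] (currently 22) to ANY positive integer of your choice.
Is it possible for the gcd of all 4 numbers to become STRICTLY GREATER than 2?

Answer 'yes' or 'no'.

Answer: yes

Derivation:
Current gcd = 2
gcd of all OTHER numbers (without N[0]=22): gcd([36, 18, 36]) = 18
The new gcd after any change is gcd(18, new_value).
This can be at most 18.
Since 18 > old gcd 2, the gcd CAN increase (e.g., set N[0] = 18).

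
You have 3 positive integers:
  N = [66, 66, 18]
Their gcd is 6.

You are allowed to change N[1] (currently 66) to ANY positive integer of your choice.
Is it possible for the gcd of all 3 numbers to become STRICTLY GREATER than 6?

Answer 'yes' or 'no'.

Current gcd = 6
gcd of all OTHER numbers (without N[1]=66): gcd([66, 18]) = 6
The new gcd after any change is gcd(6, new_value).
This can be at most 6.
Since 6 = old gcd 6, the gcd can only stay the same or decrease.

Answer: no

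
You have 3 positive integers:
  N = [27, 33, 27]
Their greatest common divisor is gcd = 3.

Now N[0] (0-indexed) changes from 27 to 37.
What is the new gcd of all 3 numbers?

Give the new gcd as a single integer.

Numbers: [27, 33, 27], gcd = 3
Change: index 0, 27 -> 37
gcd of the OTHER numbers (without index 0): gcd([33, 27]) = 3
New gcd = gcd(g_others, new_val) = gcd(3, 37) = 1

Answer: 1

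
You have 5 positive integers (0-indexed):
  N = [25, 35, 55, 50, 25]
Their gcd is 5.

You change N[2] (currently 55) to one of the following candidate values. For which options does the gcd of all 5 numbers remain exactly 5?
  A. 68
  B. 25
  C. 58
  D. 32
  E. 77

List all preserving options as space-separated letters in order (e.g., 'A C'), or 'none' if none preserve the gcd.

Old gcd = 5; gcd of others (without N[2]) = 5
New gcd for candidate v: gcd(5, v). Preserves old gcd iff gcd(5, v) = 5.
  Option A: v=68, gcd(5,68)=1 -> changes
  Option B: v=25, gcd(5,25)=5 -> preserves
  Option C: v=58, gcd(5,58)=1 -> changes
  Option D: v=32, gcd(5,32)=1 -> changes
  Option E: v=77, gcd(5,77)=1 -> changes

Answer: B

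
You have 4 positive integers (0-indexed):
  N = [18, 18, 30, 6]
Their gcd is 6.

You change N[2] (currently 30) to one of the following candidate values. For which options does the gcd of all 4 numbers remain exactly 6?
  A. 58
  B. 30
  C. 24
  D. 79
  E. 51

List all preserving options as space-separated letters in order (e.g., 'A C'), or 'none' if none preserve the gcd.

Old gcd = 6; gcd of others (without N[2]) = 6
New gcd for candidate v: gcd(6, v). Preserves old gcd iff gcd(6, v) = 6.
  Option A: v=58, gcd(6,58)=2 -> changes
  Option B: v=30, gcd(6,30)=6 -> preserves
  Option C: v=24, gcd(6,24)=6 -> preserves
  Option D: v=79, gcd(6,79)=1 -> changes
  Option E: v=51, gcd(6,51)=3 -> changes

Answer: B C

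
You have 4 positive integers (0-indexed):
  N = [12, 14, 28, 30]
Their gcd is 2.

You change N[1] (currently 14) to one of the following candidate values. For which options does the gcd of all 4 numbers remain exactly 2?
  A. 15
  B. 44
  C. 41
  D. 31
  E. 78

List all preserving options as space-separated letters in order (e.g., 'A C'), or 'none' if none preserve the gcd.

Old gcd = 2; gcd of others (without N[1]) = 2
New gcd for candidate v: gcd(2, v). Preserves old gcd iff gcd(2, v) = 2.
  Option A: v=15, gcd(2,15)=1 -> changes
  Option B: v=44, gcd(2,44)=2 -> preserves
  Option C: v=41, gcd(2,41)=1 -> changes
  Option D: v=31, gcd(2,31)=1 -> changes
  Option E: v=78, gcd(2,78)=2 -> preserves

Answer: B E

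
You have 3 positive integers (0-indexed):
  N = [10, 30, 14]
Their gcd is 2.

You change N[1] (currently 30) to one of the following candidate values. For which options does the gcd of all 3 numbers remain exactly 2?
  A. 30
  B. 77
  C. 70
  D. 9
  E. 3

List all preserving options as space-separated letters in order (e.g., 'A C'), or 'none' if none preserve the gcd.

Answer: A C

Derivation:
Old gcd = 2; gcd of others (without N[1]) = 2
New gcd for candidate v: gcd(2, v). Preserves old gcd iff gcd(2, v) = 2.
  Option A: v=30, gcd(2,30)=2 -> preserves
  Option B: v=77, gcd(2,77)=1 -> changes
  Option C: v=70, gcd(2,70)=2 -> preserves
  Option D: v=9, gcd(2,9)=1 -> changes
  Option E: v=3, gcd(2,3)=1 -> changes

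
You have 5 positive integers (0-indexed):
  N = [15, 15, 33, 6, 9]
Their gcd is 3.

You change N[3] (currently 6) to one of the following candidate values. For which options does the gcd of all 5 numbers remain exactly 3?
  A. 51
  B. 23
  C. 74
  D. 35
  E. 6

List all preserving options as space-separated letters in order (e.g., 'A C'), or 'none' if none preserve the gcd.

Old gcd = 3; gcd of others (without N[3]) = 3
New gcd for candidate v: gcd(3, v). Preserves old gcd iff gcd(3, v) = 3.
  Option A: v=51, gcd(3,51)=3 -> preserves
  Option B: v=23, gcd(3,23)=1 -> changes
  Option C: v=74, gcd(3,74)=1 -> changes
  Option D: v=35, gcd(3,35)=1 -> changes
  Option E: v=6, gcd(3,6)=3 -> preserves

Answer: A E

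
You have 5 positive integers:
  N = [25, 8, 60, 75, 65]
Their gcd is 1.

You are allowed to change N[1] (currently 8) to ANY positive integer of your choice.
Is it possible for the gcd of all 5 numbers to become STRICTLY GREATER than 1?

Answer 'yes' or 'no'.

Answer: yes

Derivation:
Current gcd = 1
gcd of all OTHER numbers (without N[1]=8): gcd([25, 60, 75, 65]) = 5
The new gcd after any change is gcd(5, new_value).
This can be at most 5.
Since 5 > old gcd 1, the gcd CAN increase (e.g., set N[1] = 5).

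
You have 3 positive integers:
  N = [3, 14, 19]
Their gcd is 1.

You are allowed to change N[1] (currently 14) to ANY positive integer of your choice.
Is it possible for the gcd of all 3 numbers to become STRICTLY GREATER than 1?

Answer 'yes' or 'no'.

Answer: no

Derivation:
Current gcd = 1
gcd of all OTHER numbers (without N[1]=14): gcd([3, 19]) = 1
The new gcd after any change is gcd(1, new_value).
This can be at most 1.
Since 1 = old gcd 1, the gcd can only stay the same or decrease.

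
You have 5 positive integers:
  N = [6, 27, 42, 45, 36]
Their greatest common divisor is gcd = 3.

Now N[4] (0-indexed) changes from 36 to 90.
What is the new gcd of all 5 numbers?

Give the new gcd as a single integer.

Answer: 3

Derivation:
Numbers: [6, 27, 42, 45, 36], gcd = 3
Change: index 4, 36 -> 90
gcd of the OTHER numbers (without index 4): gcd([6, 27, 42, 45]) = 3
New gcd = gcd(g_others, new_val) = gcd(3, 90) = 3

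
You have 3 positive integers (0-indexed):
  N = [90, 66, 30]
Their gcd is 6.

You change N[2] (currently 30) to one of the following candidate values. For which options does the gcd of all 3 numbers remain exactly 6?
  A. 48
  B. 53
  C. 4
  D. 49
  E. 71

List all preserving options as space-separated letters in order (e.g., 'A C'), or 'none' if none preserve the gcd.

Answer: A

Derivation:
Old gcd = 6; gcd of others (without N[2]) = 6
New gcd for candidate v: gcd(6, v). Preserves old gcd iff gcd(6, v) = 6.
  Option A: v=48, gcd(6,48)=6 -> preserves
  Option B: v=53, gcd(6,53)=1 -> changes
  Option C: v=4, gcd(6,4)=2 -> changes
  Option D: v=49, gcd(6,49)=1 -> changes
  Option E: v=71, gcd(6,71)=1 -> changes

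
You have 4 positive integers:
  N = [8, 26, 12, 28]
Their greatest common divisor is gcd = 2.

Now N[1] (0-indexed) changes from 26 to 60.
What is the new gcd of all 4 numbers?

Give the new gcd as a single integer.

Numbers: [8, 26, 12, 28], gcd = 2
Change: index 1, 26 -> 60
gcd of the OTHER numbers (without index 1): gcd([8, 12, 28]) = 4
New gcd = gcd(g_others, new_val) = gcd(4, 60) = 4

Answer: 4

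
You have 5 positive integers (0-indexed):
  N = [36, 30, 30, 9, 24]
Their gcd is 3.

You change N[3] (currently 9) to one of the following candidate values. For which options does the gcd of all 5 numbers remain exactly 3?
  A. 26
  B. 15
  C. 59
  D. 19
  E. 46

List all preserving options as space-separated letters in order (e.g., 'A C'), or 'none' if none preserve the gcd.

Answer: B

Derivation:
Old gcd = 3; gcd of others (without N[3]) = 6
New gcd for candidate v: gcd(6, v). Preserves old gcd iff gcd(6, v) = 3.
  Option A: v=26, gcd(6,26)=2 -> changes
  Option B: v=15, gcd(6,15)=3 -> preserves
  Option C: v=59, gcd(6,59)=1 -> changes
  Option D: v=19, gcd(6,19)=1 -> changes
  Option E: v=46, gcd(6,46)=2 -> changes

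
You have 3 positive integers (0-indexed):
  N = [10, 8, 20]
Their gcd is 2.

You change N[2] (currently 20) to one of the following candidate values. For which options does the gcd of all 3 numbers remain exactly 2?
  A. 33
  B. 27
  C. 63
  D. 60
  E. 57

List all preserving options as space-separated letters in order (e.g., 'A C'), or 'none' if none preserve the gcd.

Old gcd = 2; gcd of others (without N[2]) = 2
New gcd for candidate v: gcd(2, v). Preserves old gcd iff gcd(2, v) = 2.
  Option A: v=33, gcd(2,33)=1 -> changes
  Option B: v=27, gcd(2,27)=1 -> changes
  Option C: v=63, gcd(2,63)=1 -> changes
  Option D: v=60, gcd(2,60)=2 -> preserves
  Option E: v=57, gcd(2,57)=1 -> changes

Answer: D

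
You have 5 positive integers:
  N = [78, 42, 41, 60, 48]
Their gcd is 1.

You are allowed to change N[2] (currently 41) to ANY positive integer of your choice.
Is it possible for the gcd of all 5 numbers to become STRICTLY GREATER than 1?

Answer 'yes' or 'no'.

Current gcd = 1
gcd of all OTHER numbers (without N[2]=41): gcd([78, 42, 60, 48]) = 6
The new gcd after any change is gcd(6, new_value).
This can be at most 6.
Since 6 > old gcd 1, the gcd CAN increase (e.g., set N[2] = 6).

Answer: yes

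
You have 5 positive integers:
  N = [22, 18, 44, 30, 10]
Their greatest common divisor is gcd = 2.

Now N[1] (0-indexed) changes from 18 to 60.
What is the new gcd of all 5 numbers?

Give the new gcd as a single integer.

Numbers: [22, 18, 44, 30, 10], gcd = 2
Change: index 1, 18 -> 60
gcd of the OTHER numbers (without index 1): gcd([22, 44, 30, 10]) = 2
New gcd = gcd(g_others, new_val) = gcd(2, 60) = 2

Answer: 2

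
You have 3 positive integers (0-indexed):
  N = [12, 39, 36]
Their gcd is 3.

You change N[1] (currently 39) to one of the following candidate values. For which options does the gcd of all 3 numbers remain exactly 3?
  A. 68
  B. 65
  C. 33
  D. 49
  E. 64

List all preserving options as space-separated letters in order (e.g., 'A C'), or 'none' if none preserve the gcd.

Answer: C

Derivation:
Old gcd = 3; gcd of others (without N[1]) = 12
New gcd for candidate v: gcd(12, v). Preserves old gcd iff gcd(12, v) = 3.
  Option A: v=68, gcd(12,68)=4 -> changes
  Option B: v=65, gcd(12,65)=1 -> changes
  Option C: v=33, gcd(12,33)=3 -> preserves
  Option D: v=49, gcd(12,49)=1 -> changes
  Option E: v=64, gcd(12,64)=4 -> changes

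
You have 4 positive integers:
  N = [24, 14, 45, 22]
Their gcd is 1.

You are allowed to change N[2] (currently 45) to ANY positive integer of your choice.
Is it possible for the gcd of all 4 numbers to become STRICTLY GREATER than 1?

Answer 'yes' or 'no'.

Answer: yes

Derivation:
Current gcd = 1
gcd of all OTHER numbers (without N[2]=45): gcd([24, 14, 22]) = 2
The new gcd after any change is gcd(2, new_value).
This can be at most 2.
Since 2 > old gcd 1, the gcd CAN increase (e.g., set N[2] = 2).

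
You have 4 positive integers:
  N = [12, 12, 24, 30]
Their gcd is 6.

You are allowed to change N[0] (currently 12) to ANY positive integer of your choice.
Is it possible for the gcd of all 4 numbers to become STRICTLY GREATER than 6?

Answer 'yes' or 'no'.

Answer: no

Derivation:
Current gcd = 6
gcd of all OTHER numbers (without N[0]=12): gcd([12, 24, 30]) = 6
The new gcd after any change is gcd(6, new_value).
This can be at most 6.
Since 6 = old gcd 6, the gcd can only stay the same or decrease.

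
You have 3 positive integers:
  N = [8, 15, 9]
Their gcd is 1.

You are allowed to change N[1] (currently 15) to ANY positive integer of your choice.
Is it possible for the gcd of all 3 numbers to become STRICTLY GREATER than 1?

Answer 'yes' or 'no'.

Current gcd = 1
gcd of all OTHER numbers (without N[1]=15): gcd([8, 9]) = 1
The new gcd after any change is gcd(1, new_value).
This can be at most 1.
Since 1 = old gcd 1, the gcd can only stay the same or decrease.

Answer: no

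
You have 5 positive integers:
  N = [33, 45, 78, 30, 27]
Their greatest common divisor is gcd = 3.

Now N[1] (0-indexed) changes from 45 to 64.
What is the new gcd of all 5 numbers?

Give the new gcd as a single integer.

Numbers: [33, 45, 78, 30, 27], gcd = 3
Change: index 1, 45 -> 64
gcd of the OTHER numbers (without index 1): gcd([33, 78, 30, 27]) = 3
New gcd = gcd(g_others, new_val) = gcd(3, 64) = 1

Answer: 1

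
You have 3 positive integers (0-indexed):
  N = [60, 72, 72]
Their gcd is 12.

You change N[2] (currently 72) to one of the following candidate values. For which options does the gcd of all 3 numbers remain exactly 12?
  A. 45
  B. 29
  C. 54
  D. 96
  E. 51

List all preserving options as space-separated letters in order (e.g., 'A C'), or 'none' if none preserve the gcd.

Answer: D

Derivation:
Old gcd = 12; gcd of others (without N[2]) = 12
New gcd for candidate v: gcd(12, v). Preserves old gcd iff gcd(12, v) = 12.
  Option A: v=45, gcd(12,45)=3 -> changes
  Option B: v=29, gcd(12,29)=1 -> changes
  Option C: v=54, gcd(12,54)=6 -> changes
  Option D: v=96, gcd(12,96)=12 -> preserves
  Option E: v=51, gcd(12,51)=3 -> changes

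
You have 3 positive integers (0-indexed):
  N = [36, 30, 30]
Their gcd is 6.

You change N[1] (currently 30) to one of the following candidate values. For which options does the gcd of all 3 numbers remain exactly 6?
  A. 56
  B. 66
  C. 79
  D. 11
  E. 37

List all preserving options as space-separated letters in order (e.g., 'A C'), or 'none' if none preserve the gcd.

Old gcd = 6; gcd of others (without N[1]) = 6
New gcd for candidate v: gcd(6, v). Preserves old gcd iff gcd(6, v) = 6.
  Option A: v=56, gcd(6,56)=2 -> changes
  Option B: v=66, gcd(6,66)=6 -> preserves
  Option C: v=79, gcd(6,79)=1 -> changes
  Option D: v=11, gcd(6,11)=1 -> changes
  Option E: v=37, gcd(6,37)=1 -> changes

Answer: B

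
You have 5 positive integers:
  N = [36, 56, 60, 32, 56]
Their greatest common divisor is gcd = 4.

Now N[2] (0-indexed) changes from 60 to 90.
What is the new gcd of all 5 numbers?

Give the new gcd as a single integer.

Numbers: [36, 56, 60, 32, 56], gcd = 4
Change: index 2, 60 -> 90
gcd of the OTHER numbers (without index 2): gcd([36, 56, 32, 56]) = 4
New gcd = gcd(g_others, new_val) = gcd(4, 90) = 2

Answer: 2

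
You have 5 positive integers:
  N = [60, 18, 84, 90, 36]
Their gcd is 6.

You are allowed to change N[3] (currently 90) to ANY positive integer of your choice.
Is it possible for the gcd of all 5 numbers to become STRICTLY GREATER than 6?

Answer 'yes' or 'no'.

Answer: no

Derivation:
Current gcd = 6
gcd of all OTHER numbers (without N[3]=90): gcd([60, 18, 84, 36]) = 6
The new gcd after any change is gcd(6, new_value).
This can be at most 6.
Since 6 = old gcd 6, the gcd can only stay the same or decrease.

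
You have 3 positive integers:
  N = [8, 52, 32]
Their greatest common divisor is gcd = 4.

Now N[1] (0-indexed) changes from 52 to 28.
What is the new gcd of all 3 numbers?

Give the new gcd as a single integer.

Numbers: [8, 52, 32], gcd = 4
Change: index 1, 52 -> 28
gcd of the OTHER numbers (without index 1): gcd([8, 32]) = 8
New gcd = gcd(g_others, new_val) = gcd(8, 28) = 4

Answer: 4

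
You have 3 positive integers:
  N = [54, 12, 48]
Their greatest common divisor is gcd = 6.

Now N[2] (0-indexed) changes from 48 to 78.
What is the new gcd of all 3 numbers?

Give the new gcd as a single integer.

Answer: 6

Derivation:
Numbers: [54, 12, 48], gcd = 6
Change: index 2, 48 -> 78
gcd of the OTHER numbers (without index 2): gcd([54, 12]) = 6
New gcd = gcd(g_others, new_val) = gcd(6, 78) = 6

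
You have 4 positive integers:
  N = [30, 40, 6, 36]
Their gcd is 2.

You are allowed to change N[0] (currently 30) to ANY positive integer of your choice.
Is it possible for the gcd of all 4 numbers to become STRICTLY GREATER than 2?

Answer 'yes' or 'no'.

Current gcd = 2
gcd of all OTHER numbers (without N[0]=30): gcd([40, 6, 36]) = 2
The new gcd after any change is gcd(2, new_value).
This can be at most 2.
Since 2 = old gcd 2, the gcd can only stay the same or decrease.

Answer: no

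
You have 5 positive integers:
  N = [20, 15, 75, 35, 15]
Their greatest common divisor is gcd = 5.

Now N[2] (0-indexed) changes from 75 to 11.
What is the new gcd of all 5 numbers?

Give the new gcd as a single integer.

Numbers: [20, 15, 75, 35, 15], gcd = 5
Change: index 2, 75 -> 11
gcd of the OTHER numbers (without index 2): gcd([20, 15, 35, 15]) = 5
New gcd = gcd(g_others, new_val) = gcd(5, 11) = 1

Answer: 1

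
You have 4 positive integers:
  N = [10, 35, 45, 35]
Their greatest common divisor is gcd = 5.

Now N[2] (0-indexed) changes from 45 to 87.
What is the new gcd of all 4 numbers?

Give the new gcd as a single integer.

Numbers: [10, 35, 45, 35], gcd = 5
Change: index 2, 45 -> 87
gcd of the OTHER numbers (without index 2): gcd([10, 35, 35]) = 5
New gcd = gcd(g_others, new_val) = gcd(5, 87) = 1

Answer: 1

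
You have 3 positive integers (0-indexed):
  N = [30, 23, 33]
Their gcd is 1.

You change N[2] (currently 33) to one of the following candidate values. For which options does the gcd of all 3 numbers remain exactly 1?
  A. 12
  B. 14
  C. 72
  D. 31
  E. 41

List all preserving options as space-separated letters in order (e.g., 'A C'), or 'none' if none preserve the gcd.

Answer: A B C D E

Derivation:
Old gcd = 1; gcd of others (without N[2]) = 1
New gcd for candidate v: gcd(1, v). Preserves old gcd iff gcd(1, v) = 1.
  Option A: v=12, gcd(1,12)=1 -> preserves
  Option B: v=14, gcd(1,14)=1 -> preserves
  Option C: v=72, gcd(1,72)=1 -> preserves
  Option D: v=31, gcd(1,31)=1 -> preserves
  Option E: v=41, gcd(1,41)=1 -> preserves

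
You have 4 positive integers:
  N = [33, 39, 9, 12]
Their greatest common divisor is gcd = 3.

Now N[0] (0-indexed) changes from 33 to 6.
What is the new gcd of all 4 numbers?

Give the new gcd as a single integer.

Numbers: [33, 39, 9, 12], gcd = 3
Change: index 0, 33 -> 6
gcd of the OTHER numbers (without index 0): gcd([39, 9, 12]) = 3
New gcd = gcd(g_others, new_val) = gcd(3, 6) = 3

Answer: 3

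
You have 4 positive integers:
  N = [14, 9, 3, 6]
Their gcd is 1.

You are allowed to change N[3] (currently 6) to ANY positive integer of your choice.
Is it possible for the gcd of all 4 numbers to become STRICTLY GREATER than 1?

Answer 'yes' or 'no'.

Current gcd = 1
gcd of all OTHER numbers (without N[3]=6): gcd([14, 9, 3]) = 1
The new gcd after any change is gcd(1, new_value).
This can be at most 1.
Since 1 = old gcd 1, the gcd can only stay the same or decrease.

Answer: no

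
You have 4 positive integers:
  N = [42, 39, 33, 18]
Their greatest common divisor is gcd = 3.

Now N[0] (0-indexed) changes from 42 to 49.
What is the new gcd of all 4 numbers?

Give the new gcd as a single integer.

Numbers: [42, 39, 33, 18], gcd = 3
Change: index 0, 42 -> 49
gcd of the OTHER numbers (without index 0): gcd([39, 33, 18]) = 3
New gcd = gcd(g_others, new_val) = gcd(3, 49) = 1

Answer: 1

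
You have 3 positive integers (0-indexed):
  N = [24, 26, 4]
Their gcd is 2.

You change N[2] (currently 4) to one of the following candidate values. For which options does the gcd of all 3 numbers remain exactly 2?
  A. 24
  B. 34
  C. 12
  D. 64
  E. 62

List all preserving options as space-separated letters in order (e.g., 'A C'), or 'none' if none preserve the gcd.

Answer: A B C D E

Derivation:
Old gcd = 2; gcd of others (without N[2]) = 2
New gcd for candidate v: gcd(2, v). Preserves old gcd iff gcd(2, v) = 2.
  Option A: v=24, gcd(2,24)=2 -> preserves
  Option B: v=34, gcd(2,34)=2 -> preserves
  Option C: v=12, gcd(2,12)=2 -> preserves
  Option D: v=64, gcd(2,64)=2 -> preserves
  Option E: v=62, gcd(2,62)=2 -> preserves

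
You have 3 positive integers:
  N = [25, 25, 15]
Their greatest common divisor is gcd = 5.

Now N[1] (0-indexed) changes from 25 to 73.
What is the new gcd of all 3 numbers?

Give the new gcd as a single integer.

Numbers: [25, 25, 15], gcd = 5
Change: index 1, 25 -> 73
gcd of the OTHER numbers (without index 1): gcd([25, 15]) = 5
New gcd = gcd(g_others, new_val) = gcd(5, 73) = 1

Answer: 1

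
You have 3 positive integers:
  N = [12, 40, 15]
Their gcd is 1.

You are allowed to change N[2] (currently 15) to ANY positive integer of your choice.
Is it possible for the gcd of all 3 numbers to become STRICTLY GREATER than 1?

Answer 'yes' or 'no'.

Answer: yes

Derivation:
Current gcd = 1
gcd of all OTHER numbers (without N[2]=15): gcd([12, 40]) = 4
The new gcd after any change is gcd(4, new_value).
This can be at most 4.
Since 4 > old gcd 1, the gcd CAN increase (e.g., set N[2] = 4).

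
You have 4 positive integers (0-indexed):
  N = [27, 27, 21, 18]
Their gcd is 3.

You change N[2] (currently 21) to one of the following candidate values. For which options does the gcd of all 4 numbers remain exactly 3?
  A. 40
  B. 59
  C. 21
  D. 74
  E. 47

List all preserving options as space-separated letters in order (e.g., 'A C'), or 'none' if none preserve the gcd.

Answer: C

Derivation:
Old gcd = 3; gcd of others (without N[2]) = 9
New gcd for candidate v: gcd(9, v). Preserves old gcd iff gcd(9, v) = 3.
  Option A: v=40, gcd(9,40)=1 -> changes
  Option B: v=59, gcd(9,59)=1 -> changes
  Option C: v=21, gcd(9,21)=3 -> preserves
  Option D: v=74, gcd(9,74)=1 -> changes
  Option E: v=47, gcd(9,47)=1 -> changes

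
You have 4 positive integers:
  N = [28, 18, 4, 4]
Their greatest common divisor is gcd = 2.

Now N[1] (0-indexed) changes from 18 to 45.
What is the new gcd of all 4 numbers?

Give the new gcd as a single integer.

Answer: 1

Derivation:
Numbers: [28, 18, 4, 4], gcd = 2
Change: index 1, 18 -> 45
gcd of the OTHER numbers (without index 1): gcd([28, 4, 4]) = 4
New gcd = gcd(g_others, new_val) = gcd(4, 45) = 1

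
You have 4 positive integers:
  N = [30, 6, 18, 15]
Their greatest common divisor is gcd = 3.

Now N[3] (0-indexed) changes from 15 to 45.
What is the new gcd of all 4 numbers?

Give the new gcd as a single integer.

Numbers: [30, 6, 18, 15], gcd = 3
Change: index 3, 15 -> 45
gcd of the OTHER numbers (without index 3): gcd([30, 6, 18]) = 6
New gcd = gcd(g_others, new_val) = gcd(6, 45) = 3

Answer: 3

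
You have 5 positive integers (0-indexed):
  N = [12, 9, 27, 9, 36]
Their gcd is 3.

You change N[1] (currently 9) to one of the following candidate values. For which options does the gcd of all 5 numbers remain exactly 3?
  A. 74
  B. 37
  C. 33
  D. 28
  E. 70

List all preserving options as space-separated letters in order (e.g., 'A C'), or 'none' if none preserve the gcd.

Old gcd = 3; gcd of others (without N[1]) = 3
New gcd for candidate v: gcd(3, v). Preserves old gcd iff gcd(3, v) = 3.
  Option A: v=74, gcd(3,74)=1 -> changes
  Option B: v=37, gcd(3,37)=1 -> changes
  Option C: v=33, gcd(3,33)=3 -> preserves
  Option D: v=28, gcd(3,28)=1 -> changes
  Option E: v=70, gcd(3,70)=1 -> changes

Answer: C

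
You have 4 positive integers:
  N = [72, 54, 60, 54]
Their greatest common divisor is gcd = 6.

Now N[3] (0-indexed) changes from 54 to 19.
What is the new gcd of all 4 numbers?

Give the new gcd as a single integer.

Numbers: [72, 54, 60, 54], gcd = 6
Change: index 3, 54 -> 19
gcd of the OTHER numbers (without index 3): gcd([72, 54, 60]) = 6
New gcd = gcd(g_others, new_val) = gcd(6, 19) = 1

Answer: 1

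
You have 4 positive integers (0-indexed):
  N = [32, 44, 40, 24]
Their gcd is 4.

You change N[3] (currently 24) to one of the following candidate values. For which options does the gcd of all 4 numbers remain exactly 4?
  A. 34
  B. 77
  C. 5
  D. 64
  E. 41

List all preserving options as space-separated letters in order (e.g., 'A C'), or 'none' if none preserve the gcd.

Answer: D

Derivation:
Old gcd = 4; gcd of others (without N[3]) = 4
New gcd for candidate v: gcd(4, v). Preserves old gcd iff gcd(4, v) = 4.
  Option A: v=34, gcd(4,34)=2 -> changes
  Option B: v=77, gcd(4,77)=1 -> changes
  Option C: v=5, gcd(4,5)=1 -> changes
  Option D: v=64, gcd(4,64)=4 -> preserves
  Option E: v=41, gcd(4,41)=1 -> changes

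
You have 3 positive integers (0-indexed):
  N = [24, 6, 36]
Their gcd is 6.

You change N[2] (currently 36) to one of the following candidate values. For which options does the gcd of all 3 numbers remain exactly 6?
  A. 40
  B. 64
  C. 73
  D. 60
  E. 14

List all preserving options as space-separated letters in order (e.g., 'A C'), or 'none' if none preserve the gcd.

Old gcd = 6; gcd of others (without N[2]) = 6
New gcd for candidate v: gcd(6, v). Preserves old gcd iff gcd(6, v) = 6.
  Option A: v=40, gcd(6,40)=2 -> changes
  Option B: v=64, gcd(6,64)=2 -> changes
  Option C: v=73, gcd(6,73)=1 -> changes
  Option D: v=60, gcd(6,60)=6 -> preserves
  Option E: v=14, gcd(6,14)=2 -> changes

Answer: D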